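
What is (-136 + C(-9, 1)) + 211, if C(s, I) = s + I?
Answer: 67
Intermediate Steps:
C(s, I) = I + s
(-136 + C(-9, 1)) + 211 = (-136 + (1 - 9)) + 211 = (-136 - 8) + 211 = -144 + 211 = 67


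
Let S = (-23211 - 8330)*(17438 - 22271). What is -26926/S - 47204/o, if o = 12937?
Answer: -7196015313874/1972085916861 ≈ -3.6489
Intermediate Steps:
S = 152437653 (S = -31541*(-4833) = 152437653)
-26926/S - 47204/o = -26926/152437653 - 47204/12937 = -7196015313874/1972085916861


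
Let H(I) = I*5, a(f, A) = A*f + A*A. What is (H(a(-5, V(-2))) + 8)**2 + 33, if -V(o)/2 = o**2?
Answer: 278817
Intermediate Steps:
V(o) = -2*o**2
a(f, A) = A**2 + A*f (a(f, A) = A*f + A**2 = A**2 + A*f)
H(I) = 5*I
(H(a(-5, V(-2))) + 8)**2 + 33 = (5*((-2*(-2)**2)*(-2*(-2)**2 - 5)) + 8)**2 + 33 = (5*((-2*4)*(-2*4 - 5)) + 8)**2 + 33 = (5*(-8*(-8 - 5)) + 8)**2 + 33 = (5*(-8*(-13)) + 8)**2 + 33 = (5*104 + 8)**2 + 33 = (520 + 8)**2 + 33 = 528**2 + 33 = 278784 + 33 = 278817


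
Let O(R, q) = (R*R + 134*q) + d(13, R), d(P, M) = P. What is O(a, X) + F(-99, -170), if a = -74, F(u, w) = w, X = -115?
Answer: -10091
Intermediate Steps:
O(R, q) = 13 + R² + 134*q (O(R, q) = (R*R + 134*q) + 13 = (R² + 134*q) + 13 = 13 + R² + 134*q)
O(a, X) + F(-99, -170) = (13 + (-74)² + 134*(-115)) - 170 = (13 + 5476 - 15410) - 170 = -9921 - 170 = -10091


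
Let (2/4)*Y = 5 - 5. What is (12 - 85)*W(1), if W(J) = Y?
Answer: 0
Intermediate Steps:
Y = 0 (Y = 2*(5 - 5) = 2*0 = 0)
W(J) = 0
(12 - 85)*W(1) = (12 - 85)*0 = -73*0 = 0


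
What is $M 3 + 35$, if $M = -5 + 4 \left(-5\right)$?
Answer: $-40$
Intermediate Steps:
$M = -25$ ($M = -5 - 20 = -25$)
$M 3 + 35 = \left(-25\right) 3 + 35 = -75 + 35 = -40$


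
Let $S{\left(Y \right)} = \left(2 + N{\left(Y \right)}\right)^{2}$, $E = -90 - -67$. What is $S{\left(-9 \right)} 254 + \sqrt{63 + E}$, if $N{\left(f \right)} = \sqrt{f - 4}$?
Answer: $-2286 + 2 \sqrt{10} + 1016 i \sqrt{13} \approx -2279.7 + 3663.2 i$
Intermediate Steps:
$E = -23$ ($E = -90 + 67 = -23$)
$N{\left(f \right)} = \sqrt{-4 + f}$
$S{\left(Y \right)} = \left(2 + \sqrt{-4 + Y}\right)^{2}$
$S{\left(-9 \right)} 254 + \sqrt{63 + E} = \left(2 + \sqrt{-4 - 9}\right)^{2} \cdot 254 + \sqrt{63 - 23} = \left(2 + \sqrt{-13}\right)^{2} \cdot 254 + \sqrt{40} = \left(2 + i \sqrt{13}\right)^{2} \cdot 254 + 2 \sqrt{10} = 254 \left(2 + i \sqrt{13}\right)^{2} + 2 \sqrt{10} = 2 \sqrt{10} + 254 \left(2 + i \sqrt{13}\right)^{2}$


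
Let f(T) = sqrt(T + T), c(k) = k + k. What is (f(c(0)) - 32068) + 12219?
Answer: -19849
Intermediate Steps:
c(k) = 2*k
f(T) = sqrt(2)*sqrt(T) (f(T) = sqrt(2*T) = sqrt(2)*sqrt(T))
(f(c(0)) - 32068) + 12219 = (sqrt(2)*sqrt(2*0) - 32068) + 12219 = (sqrt(2)*sqrt(0) - 32068) + 12219 = (sqrt(2)*0 - 32068) + 12219 = (0 - 32068) + 12219 = -32068 + 12219 = -19849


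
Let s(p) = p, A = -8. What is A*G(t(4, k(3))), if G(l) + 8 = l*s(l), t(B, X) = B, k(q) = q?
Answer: -64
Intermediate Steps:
G(l) = -8 + l² (G(l) = -8 + l*l = -8 + l²)
A*G(t(4, k(3))) = -8*(-8 + 4²) = -8*(-8 + 16) = -8*8 = -64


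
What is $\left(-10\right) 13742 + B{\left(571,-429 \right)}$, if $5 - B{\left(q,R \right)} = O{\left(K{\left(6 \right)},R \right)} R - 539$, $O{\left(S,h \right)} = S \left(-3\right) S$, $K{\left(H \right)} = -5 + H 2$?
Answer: $-199939$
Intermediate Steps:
$K{\left(H \right)} = -5 + 2 H$
$O{\left(S,h \right)} = - 3 S^{2}$ ($O{\left(S,h \right)} = - 3 S S = - 3 S^{2}$)
$B{\left(q,R \right)} = 544 + 147 R$ ($B{\left(q,R \right)} = 5 - \left(- 3 \left(-5 + 2 \cdot 6\right)^{2} R - 539\right) = 5 - \left(- 3 \left(-5 + 12\right)^{2} R - 539\right) = 5 - \left(- 3 \cdot 7^{2} R - 539\right) = 5 - \left(\left(-3\right) 49 R - 539\right) = 5 - \left(- 147 R - 539\right) = 5 - \left(-539 - 147 R\right) = 5 + \left(539 + 147 R\right) = 544 + 147 R$)
$\left(-10\right) 13742 + B{\left(571,-429 \right)} = \left(-10\right) 13742 + \left(544 + 147 \left(-429\right)\right) = -137420 + \left(544 - 63063\right) = -137420 - 62519 = -199939$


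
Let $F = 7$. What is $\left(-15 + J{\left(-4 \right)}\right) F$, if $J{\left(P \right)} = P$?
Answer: $-133$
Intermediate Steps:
$\left(-15 + J{\left(-4 \right)}\right) F = \left(-15 - 4\right) 7 = \left(-19\right) 7 = -133$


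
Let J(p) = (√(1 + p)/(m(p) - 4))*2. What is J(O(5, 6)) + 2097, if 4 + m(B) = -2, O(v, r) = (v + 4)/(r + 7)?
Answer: 2097 - √286/65 ≈ 2096.7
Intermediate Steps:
O(v, r) = (4 + v)/(7 + r)
m(B) = -6 (m(B) = -4 - 2 = -6)
J(p) = -√(1 + p)/5 (J(p) = (√(1 + p)/(-6 - 4))*2 = (√(1 + p)/(-10))*2 = -√(1 + p)/10*2 = -√(1 + p)/5)
J(O(5, 6)) + 2097 = -√(1 + (4 + 5)/(7 + 6))/5 + 2097 = -√(1 + 9/13)/5 + 2097 = -√286/65 + 2097 = 2097 - √286/65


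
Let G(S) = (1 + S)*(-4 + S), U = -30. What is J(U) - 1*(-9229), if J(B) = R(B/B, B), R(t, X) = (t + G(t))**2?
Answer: 9254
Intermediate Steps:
R(t, X) = (-4 + t**2 - 2*t)**2 (R(t, X) = (t + (-4 + t**2 - 3*t))**2 = (-4 + t**2 - 2*t)**2)
J(B) = 25 (J(B) = (4 - (B/B)**2 + 2*(B/B))**2 = (4 - 1*1**2 + 2*1)**2 = (4 - 1*1 + 2)**2 = (4 - 1 + 2)**2 = 5**2 = 25)
J(U) - 1*(-9229) = 25 - 1*(-9229) = 25 + 9229 = 9254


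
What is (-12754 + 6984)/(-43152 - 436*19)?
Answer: 2885/25718 ≈ 0.11218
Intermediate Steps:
(-12754 + 6984)/(-43152 - 436*19) = -5770/(-43152 - 8284) = -5770/(-51436) = -5770*(-1/51436) = 2885/25718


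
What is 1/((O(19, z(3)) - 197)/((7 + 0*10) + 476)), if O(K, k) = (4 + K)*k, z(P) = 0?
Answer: -483/197 ≈ -2.4518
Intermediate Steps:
O(K, k) = k*(4 + K)
1/((O(19, z(3)) - 197)/((7 + 0*10) + 476)) = 1/((0*(4 + 19) - 197)/((7 + 0*10) + 476)) = 1/((0*23 - 197)/((7 + 0) + 476)) = 1/((0 - 197)/(7 + 476)) = 1/(-197/483) = -483/197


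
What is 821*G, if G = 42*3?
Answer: 103446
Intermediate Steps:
G = 126
821*G = 821*126 = 103446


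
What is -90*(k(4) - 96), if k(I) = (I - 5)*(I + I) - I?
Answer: 9720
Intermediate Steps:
k(I) = -I + 2*I*(-5 + I) (k(I) = (-5 + I)*(2*I) - I = 2*I*(-5 + I) - I = -I + 2*I*(-5 + I))
-90*(k(4) - 96) = -90*(4*(-11 + 2*4) - 96) = -90*(4*(-11 + 8) - 96) = -90*(4*(-3) - 96) = -90*(-12 - 96) = -90*(-108) = 9720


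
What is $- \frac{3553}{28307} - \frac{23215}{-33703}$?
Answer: $\frac{537400246}{954030821} \approx 0.56329$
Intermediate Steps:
$- \frac{3553}{28307} - \frac{23215}{-33703} = \left(-3553\right) \frac{1}{28307} - - \frac{23215}{33703} = - \frac{3553}{28307} + \frac{23215}{33703} = \frac{537400246}{954030821}$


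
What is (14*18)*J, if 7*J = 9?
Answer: 324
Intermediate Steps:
J = 9/7 (J = (⅐)*9 = 9/7 ≈ 1.2857)
(14*18)*J = (14*18)*(9/7) = 252*(9/7) = 324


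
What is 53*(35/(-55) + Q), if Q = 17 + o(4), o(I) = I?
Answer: 11872/11 ≈ 1079.3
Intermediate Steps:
Q = 21 (Q = 17 + 4 = 21)
53*(35/(-55) + Q) = 53*(35/(-55) + 21) = 53*(35*(-1/55) + 21) = 53*(-7/11 + 21) = 53*(224/11) = 11872/11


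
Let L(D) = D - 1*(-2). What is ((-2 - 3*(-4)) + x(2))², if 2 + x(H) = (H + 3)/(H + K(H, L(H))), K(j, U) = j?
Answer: 1369/16 ≈ 85.563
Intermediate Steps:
L(D) = 2 + D (L(D) = D + 2 = 2 + D)
x(H) = -2 + (3 + H)/(2*H) (x(H) = -2 + (H + 3)/(H + H) = -2 + (3 + H)/((2*H)) = -2 + (3 + H)*(1/(2*H)) = -2 + (3 + H)/(2*H))
((-2 - 3*(-4)) + x(2))² = ((-2 - 3*(-4)) + (3/2)*(1 - 1*2)/2)² = ((-2 + 12) + (3/2)*(½)*(1 - 2))² = (10 + (3/2)*(½)*(-1))² = (10 - ¾)² = (37/4)² = 1369/16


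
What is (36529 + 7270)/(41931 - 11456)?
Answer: 43799/30475 ≈ 1.4372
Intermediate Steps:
(36529 + 7270)/(41931 - 11456) = 43799/30475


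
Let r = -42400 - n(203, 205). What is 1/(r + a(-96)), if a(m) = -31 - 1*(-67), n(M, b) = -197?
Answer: -1/42167 ≈ -2.3715e-5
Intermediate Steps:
a(m) = 36 (a(m) = -31 + 67 = 36)
r = -42203 (r = -42400 - 1*(-197) = -42400 + 197 = -42203)
1/(r + a(-96)) = 1/(-42203 + 36) = 1/(-42167) = -1/42167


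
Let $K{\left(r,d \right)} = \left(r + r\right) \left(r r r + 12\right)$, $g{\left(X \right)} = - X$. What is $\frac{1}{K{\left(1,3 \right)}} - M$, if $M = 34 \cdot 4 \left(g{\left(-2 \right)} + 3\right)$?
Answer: $- \frac{17679}{26} \approx -679.96$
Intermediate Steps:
$K{\left(r,d \right)} = 2 r \left(12 + r^{3}\right)$ ($K{\left(r,d \right)} = 2 r \left(r^{2} r + 12\right) = 2 r \left(r^{3} + 12\right) = 2 r \left(12 + r^{3}\right)$)
$M = 680$ ($M = 34 \cdot 4 \left(\left(-1\right) \left(-2\right) + 3\right) = 34 \cdot 4 \left(2 + 3\right) = 34 \cdot 4 \cdot 5 = 34 \cdot 20 = 680$)
$\frac{1}{K{\left(1,3 \right)}} - M = \frac{1}{2 \cdot 1 \left(12 + 1^{3}\right)} - 680 = \frac{1}{2 \cdot 1 \left(12 + 1\right)} - 680 = \frac{1}{2 \cdot 1 \cdot 13} - 680 = \frac{1}{26} - 680 = - \frac{17679}{26}$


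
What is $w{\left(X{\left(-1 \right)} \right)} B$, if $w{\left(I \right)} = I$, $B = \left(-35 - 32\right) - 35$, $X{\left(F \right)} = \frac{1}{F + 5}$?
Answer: $- \frac{51}{2} \approx -25.5$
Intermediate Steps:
$X{\left(F \right)} = \frac{1}{5 + F}$
$B = -102$ ($B = -67 - 35 = -102$)
$w{\left(X{\left(-1 \right)} \right)} B = \frac{1}{5 - 1} \left(-102\right) = \frac{1}{4} \left(-102\right) = - \frac{51}{2}$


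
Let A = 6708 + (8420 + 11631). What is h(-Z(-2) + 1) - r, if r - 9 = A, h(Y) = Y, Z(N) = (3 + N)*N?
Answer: -26765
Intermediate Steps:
Z(N) = N*(3 + N)
A = 26759 (A = 6708 + 20051 = 26759)
r = 26768 (r = 9 + 26759 = 26768)
h(-Z(-2) + 1) - r = (-(-2)*(3 - 2) + 1) - 1*26768 = (-(-2) + 1) - 26768 = (-1*(-2) + 1) - 26768 = (2 + 1) - 26768 = 3 - 26768 = -26765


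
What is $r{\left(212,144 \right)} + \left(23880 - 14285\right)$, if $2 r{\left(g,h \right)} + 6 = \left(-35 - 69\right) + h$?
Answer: $9612$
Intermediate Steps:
$r{\left(g,h \right)} = -55 + \frac{h}{2}$ ($r{\left(g,h \right)} = -3 + \frac{\left(-35 - 69\right) + h}{2} = -3 + \frac{-104 + h}{2} = -3 + \left(-52 + \frac{h}{2}\right) = -55 + \frac{h}{2}$)
$r{\left(212,144 \right)} + \left(23880 - 14285\right) = \left(-55 + \frac{1}{2} \cdot 144\right) + \left(23880 - 14285\right) = \left(-55 + 72\right) + \left(23880 - 14285\right) = 17 + 9595 = 9612$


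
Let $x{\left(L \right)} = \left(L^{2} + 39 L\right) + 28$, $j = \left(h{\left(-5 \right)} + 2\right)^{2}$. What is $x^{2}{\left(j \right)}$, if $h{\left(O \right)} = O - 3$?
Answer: $7441984$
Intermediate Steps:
$h{\left(O \right)} = -3 + O$
$j = 36$ ($j = \left(\left(-3 - 5\right) + 2\right)^{2} = \left(-8 + 2\right)^{2} = \left(-6\right)^{2} = 36$)
$x{\left(L \right)} = 28 + L^{2} + 39 L$
$x^{2}{\left(j \right)} = \left(28 + 36^{2} + 39 \cdot 36\right)^{2} = \left(28 + 1296 + 1404\right)^{2} = 2728^{2} = 7441984$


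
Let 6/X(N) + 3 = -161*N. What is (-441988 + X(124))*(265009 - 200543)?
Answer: -568923692999332/19967 ≈ -2.8493e+10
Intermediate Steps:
X(N) = 6/(-3 - 161*N)
(-441988 + X(124))*(265009 - 200543) = (-441988 - 6/(3 + 161*124))*(265009 - 200543) = (-441988 - 6/(3 + 19964))*64466 = (-441988 - 6/19967)*64466 = -8825174402/19967*64466 = -568923692999332/19967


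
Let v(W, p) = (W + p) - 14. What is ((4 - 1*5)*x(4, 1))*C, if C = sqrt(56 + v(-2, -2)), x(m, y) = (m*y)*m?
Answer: -16*sqrt(38) ≈ -98.631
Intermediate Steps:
x(m, y) = y*m**2
v(W, p) = -14 + W + p
C = sqrt(38) (C = sqrt(56 + (-14 - 2 - 2)) = sqrt(56 - 18) = sqrt(38) ≈ 6.1644)
((4 - 1*5)*x(4, 1))*C = ((4 - 1*5)*(1*4**2))*sqrt(38) = ((4 - 5)*(1*16))*sqrt(38) = (-1*16)*sqrt(38) = -16*sqrt(38)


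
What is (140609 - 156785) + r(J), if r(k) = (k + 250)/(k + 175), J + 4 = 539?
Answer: -2296835/142 ≈ -16175.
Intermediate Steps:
J = 535 (J = -4 + 539 = 535)
r(k) = (250 + k)/(175 + k)
(140609 - 156785) + r(J) = (140609 - 156785) + (250 + 535)/(175 + 535) = -16176 + 785/710 = -16176 + (1/710)*785 = -16176 + 157/142 = -2296835/142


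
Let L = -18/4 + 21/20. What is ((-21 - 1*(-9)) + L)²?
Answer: 95481/400 ≈ 238.70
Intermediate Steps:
L = -69/20 (L = -18*¼ + 21*(1/20) = -9/2 + 21/20 = -69/20 ≈ -3.4500)
((-21 - 1*(-9)) + L)² = ((-21 - 1*(-9)) - 69/20)² = ((-21 + 9) - 69/20)² = (-12 - 69/20)² = (-309/20)² = 95481/400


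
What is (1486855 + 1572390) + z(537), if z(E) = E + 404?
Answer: 3060186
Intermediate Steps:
z(E) = 404 + E
(1486855 + 1572390) + z(537) = (1486855 + 1572390) + (404 + 537) = 3059245 + 941 = 3060186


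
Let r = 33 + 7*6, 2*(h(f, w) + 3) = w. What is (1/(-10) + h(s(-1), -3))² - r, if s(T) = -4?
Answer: -1346/25 ≈ -53.840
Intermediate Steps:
h(f, w) = -3 + w/2
r = 75 (r = 33 + 42 = 75)
(1/(-10) + h(s(-1), -3))² - r = (1/(-10) + (-3 + (½)*(-3)))² - 1*75 = (-⅒ + (-3 - 3/2))² - 75 = (-⅒ - 9/2)² - 75 = (-23/5)² - 75 = 529/25 - 75 = -1346/25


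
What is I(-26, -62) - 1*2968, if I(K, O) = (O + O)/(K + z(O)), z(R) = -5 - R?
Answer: -2972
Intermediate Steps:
I(K, O) = 2*O/(-5 + K - O) (I(K, O) = (O + O)/(K + (-5 - O)) = (2*O)/(-5 + K - O) = 2*O/(-5 + K - O))
I(-26, -62) - 1*2968 = 2*(-62)/(-5 - 26 - 1*(-62)) - 1*2968 = 2*(-62)/(-5 - 26 + 62) - 2968 = 2*(-62)/31 - 2968 = 2*(-62)*(1/31) - 2968 = -4 - 2968 = -2972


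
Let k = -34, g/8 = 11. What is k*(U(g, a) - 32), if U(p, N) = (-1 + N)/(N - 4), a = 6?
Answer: 1003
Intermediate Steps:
g = 88 (g = 8*11 = 88)
U(p, N) = (-1 + N)/(-4 + N)
k*(U(g, a) - 32) = -34*((-1 + 6)/(-4 + 6) - 32) = -34*(5/2 - 32) = -34*(-59/2) = 1003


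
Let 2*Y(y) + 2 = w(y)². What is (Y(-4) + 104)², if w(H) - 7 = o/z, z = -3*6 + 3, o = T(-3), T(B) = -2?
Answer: 3340724401/202500 ≈ 16497.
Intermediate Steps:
o = -2
z = -15 (z = -18 + 3 = -15)
w(H) = 107/15 (w(H) = 7 - 2/(-15) = 7 - 2*(-1/15) = 7 + 2/15 = 107/15)
Y(y) = 10999/450 (Y(y) = -1 + (107/15)²/2 = -1 + (½)*(11449/225) = -1 + 11449/450 = 10999/450)
(Y(-4) + 104)² = (10999/450 + 104)² = (57799/450)² = 3340724401/202500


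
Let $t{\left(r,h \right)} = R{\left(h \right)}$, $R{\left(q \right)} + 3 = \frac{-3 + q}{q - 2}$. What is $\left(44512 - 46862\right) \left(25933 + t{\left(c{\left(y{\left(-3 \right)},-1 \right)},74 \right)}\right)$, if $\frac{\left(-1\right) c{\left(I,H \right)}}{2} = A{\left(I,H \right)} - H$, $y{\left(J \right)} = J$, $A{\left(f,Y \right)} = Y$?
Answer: $- \frac{2193761425}{36} \approx -6.0938 \cdot 10^{7}$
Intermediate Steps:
$c{\left(I,H \right)} = 0$ ($c{\left(I,H \right)} = - 2 \left(H - H\right) = \left(-2\right) 0 = 0$)
$R{\left(q \right)} = -3 + \frac{-3 + q}{-2 + q}$ ($R{\left(q \right)} = -3 + \frac{-3 + q}{q - 2} = -3 + \frac{-3 + q}{-2 + q}$)
$t{\left(r,h \right)} = \frac{3 - 2 h}{-2 + h}$
$\left(44512 - 46862\right) \left(25933 + t{\left(c{\left(y{\left(-3 \right)},-1 \right)},74 \right)}\right) = \left(44512 - 46862\right) \left(25933 + \frac{3 - 148}{-2 + 74}\right) = - 2350 \left(25933 + \frac{3 - 148}{72}\right) = - 2350 \left(25933 + \frac{1}{72} \left(-145\right)\right) = - 2350 \left(25933 - \frac{145}{72}\right) = \left(-2350\right) \frac{1867031}{72} = - \frac{2193761425}{36}$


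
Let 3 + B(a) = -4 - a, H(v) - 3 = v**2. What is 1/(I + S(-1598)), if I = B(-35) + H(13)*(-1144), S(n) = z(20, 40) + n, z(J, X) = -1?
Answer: -1/198339 ≈ -5.0419e-6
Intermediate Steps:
H(v) = 3 + v**2
B(a) = -7 - a (B(a) = -3 + (-4 - a) = -7 - a)
S(n) = -1 + n
I = -196740 (I = (-7 - 1*(-35)) + (3 + 13**2)*(-1144) = (-7 + 35) + (3 + 169)*(-1144) = 28 + 172*(-1144) = 28 - 196768 = -196740)
1/(I + S(-1598)) = 1/(-196740 + (-1 - 1598)) = 1/(-196740 - 1599) = 1/(-198339) = -1/198339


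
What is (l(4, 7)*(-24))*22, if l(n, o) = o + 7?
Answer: -7392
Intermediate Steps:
l(n, o) = 7 + o
(l(4, 7)*(-24))*22 = ((7 + 7)*(-24))*22 = (14*(-24))*22 = -336*22 = -7392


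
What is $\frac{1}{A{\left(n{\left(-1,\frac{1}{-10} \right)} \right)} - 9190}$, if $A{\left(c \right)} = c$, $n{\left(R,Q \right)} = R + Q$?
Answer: $- \frac{10}{91911} \approx -0.0001088$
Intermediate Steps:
$n{\left(R,Q \right)} = Q + R$
$\frac{1}{A{\left(n{\left(-1,\frac{1}{-10} \right)} \right)} - 9190} = \frac{1}{\left(\frac{1}{-10} - 1\right) - 9190} = \frac{1}{\left(- \frac{1}{10} - 1\right) - 9190} = \frac{1}{- \frac{11}{10} - 9190} = \frac{1}{- \frac{91911}{10}} = - \frac{10}{91911}$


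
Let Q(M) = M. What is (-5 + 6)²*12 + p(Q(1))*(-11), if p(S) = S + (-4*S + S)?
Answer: 34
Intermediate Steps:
p(S) = -2*S (p(S) = S - 3*S = -2*S)
(-5 + 6)²*12 + p(Q(1))*(-11) = (-5 + 6)²*12 - 2*1*(-11) = 1²*12 - 2*(-11) = 1*12 + 22 = 12 + 22 = 34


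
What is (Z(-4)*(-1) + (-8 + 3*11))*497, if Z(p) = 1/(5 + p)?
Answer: 11928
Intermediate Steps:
(Z(-4)*(-1) + (-8 + 3*11))*497 = (-1/(5 - 4) + (-8 + 3*11))*497 = (-1/1 + (-8 + 33))*497 = (1*(-1) + 25)*497 = (-1 + 25)*497 = 24*497 = 11928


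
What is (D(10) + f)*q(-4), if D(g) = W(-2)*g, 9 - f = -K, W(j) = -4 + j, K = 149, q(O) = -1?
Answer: -98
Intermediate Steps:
f = 158 (f = 9 - (-1)*149 = 9 - 1*(-149) = 9 + 149 = 158)
D(g) = -6*g (D(g) = (-4 - 2)*g = -6*g)
(D(10) + f)*q(-4) = (-6*10 + 158)*(-1) = (-60 + 158)*(-1) = 98*(-1) = -98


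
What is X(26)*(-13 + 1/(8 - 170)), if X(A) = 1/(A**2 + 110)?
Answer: -2107/127332 ≈ -0.016547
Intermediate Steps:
X(A) = 1/(110 + A**2)
X(26)*(-13 + 1/(8 - 170)) = (-13 + 1/(8 - 170))/(110 + 26**2) = (-13 + 1/(-162))/(110 + 676) = (-13 - 1/162)/786 = (1/786)*(-2107/162) = -2107/127332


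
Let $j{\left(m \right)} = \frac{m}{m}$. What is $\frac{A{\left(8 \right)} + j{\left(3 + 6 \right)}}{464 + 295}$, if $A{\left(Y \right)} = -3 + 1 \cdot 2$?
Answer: $0$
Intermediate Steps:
$j{\left(m \right)} = 1$
$A{\left(Y \right)} = -1$ ($A{\left(Y \right)} = -3 + 2 = -1$)
$\frac{A{\left(8 \right)} + j{\left(3 + 6 \right)}}{464 + 295} = \frac{-1 + 1}{464 + 295} = \frac{0}{759} = 0 \cdot \frac{1}{759} = 0$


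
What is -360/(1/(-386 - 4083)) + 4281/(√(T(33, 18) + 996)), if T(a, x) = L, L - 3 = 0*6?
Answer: 1608840 + 1427*√111/111 ≈ 1.6090e+6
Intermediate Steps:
L = 3 (L = 3 + 0*6 = 3 + 0 = 3)
T(a, x) = 3
-360/(1/(-386 - 4083)) + 4281/(√(T(33, 18) + 996)) = -360/(1/(-386 - 4083)) + 4281/(√(3 + 996)) = -360/(1/(-4469)) + 4281/(√999) = -360/(-1/4469) + 4281/((3*√111)) = -360*(-4469) + 4281*(√111/333) = 1608840 + 1427*√111/111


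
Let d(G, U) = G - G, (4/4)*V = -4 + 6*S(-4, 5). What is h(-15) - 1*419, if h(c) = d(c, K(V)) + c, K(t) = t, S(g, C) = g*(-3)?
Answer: -434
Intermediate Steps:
S(g, C) = -3*g
V = 68 (V = -4 + 6*(-3*(-4)) = -4 + 6*12 = -4 + 72 = 68)
d(G, U) = 0
h(c) = c (h(c) = 0 + c = c)
h(-15) - 1*419 = -15 - 1*419 = -15 - 419 = -434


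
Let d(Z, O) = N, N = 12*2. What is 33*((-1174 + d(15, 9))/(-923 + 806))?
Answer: 12650/39 ≈ 324.36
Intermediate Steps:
N = 24
d(Z, O) = 24
33*((-1174 + d(15, 9))/(-923 + 806)) = 33*((-1174 + 24)/(-923 + 806)) = 33*(-1150/(-117)) = 33*(-1150*(-1/117)) = 33*(1150/117) = 12650/39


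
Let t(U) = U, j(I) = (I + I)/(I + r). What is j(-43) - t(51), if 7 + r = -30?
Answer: -1997/40 ≈ -49.925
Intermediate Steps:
r = -37 (r = -7 - 30 = -37)
j(I) = 2*I/(-37 + I) (j(I) = (I + I)/(I - 37) = (2*I)/(-37 + I) = 2*I/(-37 + I))
j(-43) - t(51) = 2*(-43)/(-37 - 43) - 1*51 = 2*(-43)/(-80) - 51 = 2*(-43)*(-1/80) - 51 = 43/40 - 51 = -1997/40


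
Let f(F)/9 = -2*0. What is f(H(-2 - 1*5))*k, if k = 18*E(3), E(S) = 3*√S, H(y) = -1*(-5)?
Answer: 0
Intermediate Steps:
H(y) = 5
f(F) = 0 (f(F) = 9*(-2*0) = 9*0 = 0)
k = 54*√3 (k = 18*(3*√3) = 54*√3 ≈ 93.531)
f(H(-2 - 1*5))*k = 0*(54*√3) = 0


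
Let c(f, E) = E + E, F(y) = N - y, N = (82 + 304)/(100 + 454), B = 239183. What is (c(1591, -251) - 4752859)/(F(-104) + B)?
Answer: -1316680997/66282692 ≈ -19.865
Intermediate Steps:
N = 193/277 (N = 386/554 = 386*(1/554) = 193/277 ≈ 0.69675)
F(y) = 193/277 - y
c(f, E) = 2*E
(c(1591, -251) - 4752859)/(F(-104) + B) = (2*(-251) - 4752859)/((193/277 - 1*(-104)) + 239183) = (-502 - 4752859)/((193/277 + 104) + 239183) = -4753361/(29001/277 + 239183) = -4753361/66282692/277 = -4753361*277/66282692 = -1316680997/66282692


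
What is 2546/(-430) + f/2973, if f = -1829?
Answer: -4177864/639195 ≈ -6.5361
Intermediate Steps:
2546/(-430) + f/2973 = 2546/(-430) - 1829/2973 = 2546*(-1/430) - 1829*1/2973 = -1273/215 - 1829/2973 = -4177864/639195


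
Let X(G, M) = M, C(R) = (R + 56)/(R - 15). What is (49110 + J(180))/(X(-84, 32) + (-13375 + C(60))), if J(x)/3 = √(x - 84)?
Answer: -2209950/600319 - 540*√6/600319 ≈ -3.6835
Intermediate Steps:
C(R) = (56 + R)/(-15 + R)
J(x) = 3*√(-84 + x) (J(x) = 3*√(x - 84) = 3*√(-84 + x))
(49110 + J(180))/(X(-84, 32) + (-13375 + C(60))) = (49110 + 3*√(-84 + 180))/(32 + (-13375 + (56 + 60)/(-15 + 60))) = (49110 + 3*√96)/(32 + (-13375 + 116/45)) = (49110 + 3*(4*√6))/(32 + (-13375 + (1/45)*116)) = (49110 + 12*√6)/(32 + (-13375 + 116/45)) = (49110 + 12*√6)/(32 - 601759/45) = (49110 + 12*√6)/(-600319/45) = (49110 + 12*√6)*(-45/600319) = -2209950/600319 - 540*√6/600319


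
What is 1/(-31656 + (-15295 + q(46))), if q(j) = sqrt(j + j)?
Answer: -46951/2204396309 - 2*sqrt(23)/2204396309 ≈ -2.1303e-5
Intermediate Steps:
q(j) = sqrt(2)*sqrt(j) (q(j) = sqrt(2*j) = sqrt(2)*sqrt(j))
1/(-31656 + (-15295 + q(46))) = 1/(-31656 + (-15295 + sqrt(2)*sqrt(46))) = 1/(-31656 + (-15295 + 2*sqrt(23))) = 1/(-46951 + 2*sqrt(23))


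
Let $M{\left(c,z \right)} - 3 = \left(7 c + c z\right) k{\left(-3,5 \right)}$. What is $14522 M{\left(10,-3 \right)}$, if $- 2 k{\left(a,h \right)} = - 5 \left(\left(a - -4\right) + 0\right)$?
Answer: $1495766$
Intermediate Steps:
$k{\left(a,h \right)} = 10 + \frac{5 a}{2}$ ($k{\left(a,h \right)} = - \frac{\left(-5\right) \left(\left(a - -4\right) + 0\right)}{2} = - \frac{\left(-5\right) \left(\left(a + 4\right) + 0\right)}{2} = - \frac{\left(-5\right) \left(\left(4 + a\right) + 0\right)}{2} = - \frac{\left(-5\right) \left(4 + a\right)}{2} = - \frac{-20 - 5 a}{2} = 10 + \frac{5 a}{2}$)
$M{\left(c,z \right)} = 3 + \frac{35 c}{2} + \frac{5 c z}{2}$ ($M{\left(c,z \right)} = 3 + \left(7 c + c z\right) \left(10 + \frac{5}{2} \left(-3\right)\right) = 3 + \left(7 c + c z\right) \left(10 - \frac{15}{2}\right) = 3 + \left(7 c + c z\right) \frac{5}{2} = 3 + \left(\frac{35 c}{2} + \frac{5 c z}{2}\right) = 3 + \frac{35 c}{2} + \frac{5 c z}{2}$)
$14522 M{\left(10,-3 \right)} = 14522 \left(3 + \frac{35}{2} \cdot 10 + \frac{5}{2} \cdot 10 \left(-3\right)\right) = 14522 \left(3 + 175 - 75\right) = 14522 \cdot 103 = 1495766$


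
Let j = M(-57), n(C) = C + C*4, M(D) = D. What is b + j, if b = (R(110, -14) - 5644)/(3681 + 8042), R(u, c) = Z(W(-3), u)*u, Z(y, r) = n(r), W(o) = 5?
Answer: -613355/11723 ≈ -52.321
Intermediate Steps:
n(C) = 5*C (n(C) = C + 4*C = 5*C)
j = -57
Z(y, r) = 5*r
R(u, c) = 5*u**2 (R(u, c) = (5*u)*u = 5*u**2)
b = 54856/11723 (b = (5*110**2 - 5644)/(3681 + 8042) = (5*12100 - 5644)/11723 = (60500 - 5644)*(1/11723) = 54856*(1/11723) = 54856/11723 ≈ 4.6794)
b + j = 54856/11723 - 57 = -613355/11723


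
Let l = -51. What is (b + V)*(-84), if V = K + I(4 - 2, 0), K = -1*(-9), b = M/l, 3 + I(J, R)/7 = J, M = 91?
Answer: -308/17 ≈ -18.118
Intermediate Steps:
I(J, R) = -21 + 7*J
b = -91/51 (b = 91/(-51) = 91*(-1/51) = -91/51 ≈ -1.7843)
K = 9
V = 2 (V = 9 + (-21 + 7*(4 - 2)) = 9 + (-21 + 7*2) = 9 + (-21 + 14) = 9 - 7 = 2)
(b + V)*(-84) = (-91/51 + 2)*(-84) = (11/51)*(-84) = -308/17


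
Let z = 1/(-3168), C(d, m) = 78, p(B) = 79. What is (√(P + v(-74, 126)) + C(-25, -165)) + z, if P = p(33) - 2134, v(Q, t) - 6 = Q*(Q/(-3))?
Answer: 247103/3168 + I*√34869/3 ≈ 78.0 + 62.244*I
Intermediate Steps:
v(Q, t) = 6 - Q²/3 (v(Q, t) = 6 + Q*(Q/(-3)) = 6 + Q*(Q*(-⅓)) = 6 + Q*(-Q/3) = 6 - Q²/3)
P = -2055 (P = 79 - 2134 = -2055)
z = -1/3168 ≈ -0.00031566
(√(P + v(-74, 126)) + C(-25, -165)) + z = (√(-2055 + (6 - ⅓*(-74)²)) + 78) - 1/3168 = (√(-2055 + (6 - ⅓*5476)) + 78) - 1/3168 = (√(-2055 + (6 - 5476/3)) + 78) - 1/3168 = (√(-2055 - 5458/3) + 78) - 1/3168 = (√(-11623/3) + 78) - 1/3168 = (I*√34869/3 + 78) - 1/3168 = (78 + I*√34869/3) - 1/3168 = 247103/3168 + I*√34869/3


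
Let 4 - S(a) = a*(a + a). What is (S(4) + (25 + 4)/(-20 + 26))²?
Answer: 19321/36 ≈ 536.69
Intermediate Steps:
S(a) = 4 - 2*a² (S(a) = 4 - a*(a + a) = 4 - a*2*a = 4 - 2*a²)
(S(4) + (25 + 4)/(-20 + 26))² = ((4 - 2*4²) + (25 + 4)/(-20 + 26))² = ((4 - 2*16) + 29/6)² = ((4 - 32) + 29*(⅙))² = (-28 + 29/6)² = (-139/6)² = 19321/36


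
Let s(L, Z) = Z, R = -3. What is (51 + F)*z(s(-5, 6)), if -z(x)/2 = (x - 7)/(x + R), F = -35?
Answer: 32/3 ≈ 10.667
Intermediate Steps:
z(x) = -2*(-7 + x)/(-3 + x) (z(x) = -2*(x - 7)/(x - 3) = -2*(-7 + x)/(-3 + x))
(51 + F)*z(s(-5, 6)) = (51 - 35)*(2*(7 - 1*6)/(-3 + 6)) = 16*(2*(7 - 6)/3) = 16*(2*(⅓)*1) = 16*(⅔) = 32/3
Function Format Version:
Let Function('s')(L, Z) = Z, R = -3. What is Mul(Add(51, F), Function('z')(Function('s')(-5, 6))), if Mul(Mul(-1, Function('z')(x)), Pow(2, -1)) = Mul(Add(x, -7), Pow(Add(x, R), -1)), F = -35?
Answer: Rational(32, 3) ≈ 10.667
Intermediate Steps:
Function('z')(x) = Mul(-2, Pow(Add(-3, x), -1), Add(-7, x)) (Function('z')(x) = Mul(-2, Mul(Add(x, -7), Pow(Add(x, -3), -1))) = Mul(-2, Mul(Add(-7, x), Pow(Add(-3, x), -1))) = Mul(-2, Mul(Pow(Add(-3, x), -1), Add(-7, x))) = Mul(-2, Pow(Add(-3, x), -1), Add(-7, x)))
Mul(Add(51, F), Function('z')(Function('s')(-5, 6))) = Mul(Add(51, -35), Mul(2, Pow(Add(-3, 6), -1), Add(7, Mul(-1, 6)))) = Mul(16, Mul(2, Pow(3, -1), Add(7, -6))) = Mul(16, Mul(2, Rational(1, 3), 1)) = Mul(16, Rational(2, 3)) = Rational(32, 3)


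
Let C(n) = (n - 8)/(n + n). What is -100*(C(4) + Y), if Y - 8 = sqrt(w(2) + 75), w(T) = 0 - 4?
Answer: -750 - 100*sqrt(71) ≈ -1592.6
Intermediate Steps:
w(T) = -4
C(n) = (-8 + n)/(2*n) (C(n) = (-8 + n)/((2*n)) = (-8 + n)*(1/(2*n)) = (-8 + n)/(2*n))
Y = 8 + sqrt(71) (Y = 8 + sqrt(-4 + 75) = 8 + sqrt(71) ≈ 16.426)
-100*(C(4) + Y) = -100*((1/2)*(-8 + 4)/4 + (8 + sqrt(71))) = -100*((1/2)*(1/4)*(-4) + (8 + sqrt(71))) = -100*(-1/2 + (8 + sqrt(71))) = -100*(15/2 + sqrt(71)) = -750 - 100*sqrt(71)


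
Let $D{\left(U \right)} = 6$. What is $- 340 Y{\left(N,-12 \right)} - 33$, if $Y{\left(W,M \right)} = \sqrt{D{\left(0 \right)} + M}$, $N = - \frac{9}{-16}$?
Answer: $-33 - 340 i \sqrt{6} \approx -33.0 - 832.83 i$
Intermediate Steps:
$N = \frac{9}{16}$ ($N = \left(-9\right) \left(- \frac{1}{16}\right) = \frac{9}{16} \approx 0.5625$)
$Y{\left(W,M \right)} = \sqrt{6 + M}$
$- 340 Y{\left(N,-12 \right)} - 33 = - 340 \sqrt{6 - 12} - 33 = - 340 \sqrt{-6} - 33 = - 340 i \sqrt{6} - 33 = -33 - 340 i \sqrt{6}$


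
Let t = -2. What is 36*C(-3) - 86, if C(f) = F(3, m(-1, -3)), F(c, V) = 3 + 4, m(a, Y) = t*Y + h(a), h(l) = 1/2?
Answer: 166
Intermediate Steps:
h(l) = 1/2
m(a, Y) = 1/2 - 2*Y (m(a, Y) = -2*Y + 1/2 = 1/2 - 2*Y)
F(c, V) = 7
C(f) = 7
36*C(-3) - 86 = 36*7 - 86 = 252 - 86 = 166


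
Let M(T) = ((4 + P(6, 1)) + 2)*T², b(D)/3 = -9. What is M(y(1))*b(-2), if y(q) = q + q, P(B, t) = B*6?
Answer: -4536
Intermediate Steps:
P(B, t) = 6*B
b(D) = -27 (b(D) = 3*(-9) = -27)
y(q) = 2*q
M(T) = 42*T² (M(T) = ((4 + 6*6) + 2)*T² = ((4 + 36) + 2)*T² = (40 + 2)*T² = 42*T²)
M(y(1))*b(-2) = (42*(2*1)²)*(-27) = (42*2²)*(-27) = (42*4)*(-27) = 168*(-27) = -4536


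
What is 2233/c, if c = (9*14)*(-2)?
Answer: -319/36 ≈ -8.8611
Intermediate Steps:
c = -252 (c = 126*(-2) = -252)
2233/c = 2233/(-252) = 2233*(-1/252) = -319/36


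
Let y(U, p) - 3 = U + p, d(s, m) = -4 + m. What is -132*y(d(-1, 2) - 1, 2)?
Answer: -264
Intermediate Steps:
y(U, p) = 3 + U + p (y(U, p) = 3 + (U + p) = 3 + U + p)
-132*y(d(-1, 2) - 1, 2) = -132*(3 + ((-4 + 2) - 1) + 2) = -132*(3 + (-2 - 1) + 2) = -132*(3 - 3 + 2) = -132*2 = -264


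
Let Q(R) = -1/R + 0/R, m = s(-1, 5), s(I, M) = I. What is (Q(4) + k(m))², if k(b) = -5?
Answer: 441/16 ≈ 27.563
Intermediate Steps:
m = -1
Q(R) = -1/R (Q(R) = -1/R + 0 = -1/R)
(Q(4) + k(m))² = (-1/4 - 5)² = (-1*¼ - 5)² = (-¼ - 5)² = (-21/4)² = 441/16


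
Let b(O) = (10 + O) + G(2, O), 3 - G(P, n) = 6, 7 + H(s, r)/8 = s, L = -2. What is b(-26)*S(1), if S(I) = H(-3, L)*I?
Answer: 1520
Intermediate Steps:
H(s, r) = -56 + 8*s
G(P, n) = -3 (G(P, n) = 3 - 1*6 = 3 - 6 = -3)
b(O) = 7 + O (b(O) = (10 + O) - 3 = 7 + O)
S(I) = -80*I (S(I) = (-56 + 8*(-3))*I = (-56 - 24)*I = -80*I)
b(-26)*S(1) = (7 - 26)*(-80*1) = -19*(-80) = 1520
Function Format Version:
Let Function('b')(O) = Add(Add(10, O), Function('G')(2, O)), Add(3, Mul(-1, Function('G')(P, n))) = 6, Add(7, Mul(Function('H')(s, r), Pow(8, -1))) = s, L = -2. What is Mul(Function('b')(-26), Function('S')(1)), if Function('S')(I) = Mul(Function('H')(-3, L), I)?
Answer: 1520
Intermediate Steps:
Function('H')(s, r) = Add(-56, Mul(8, s))
Function('G')(P, n) = -3 (Function('G')(P, n) = Add(3, Mul(-1, 6)) = Add(3, -6) = -3)
Function('b')(O) = Add(7, O) (Function('b')(O) = Add(Add(10, O), -3) = Add(7, O))
Function('S')(I) = Mul(-80, I) (Function('S')(I) = Mul(Add(-56, Mul(8, -3)), I) = Mul(Add(-56, -24), I) = Mul(-80, I))
Mul(Function('b')(-26), Function('S')(1)) = Mul(Add(7, -26), Mul(-80, 1)) = Mul(-19, -80) = 1520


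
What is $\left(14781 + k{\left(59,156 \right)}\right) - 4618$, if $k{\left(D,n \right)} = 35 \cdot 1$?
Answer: $10198$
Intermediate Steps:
$k{\left(D,n \right)} = 35$
$\left(14781 + k{\left(59,156 \right)}\right) - 4618 = \left(14781 + 35\right) - 4618 = 14816 - 4618 = 10198$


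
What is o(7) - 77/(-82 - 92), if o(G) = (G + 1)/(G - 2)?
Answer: 1777/870 ≈ 2.0425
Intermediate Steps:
o(G) = (1 + G)/(-2 + G)
o(7) - 77/(-82 - 92) = (1 + 7)/(-2 + 7) - 77/(-82 - 92) = 8/5 - 77/(-174) = (⅕)*8 - 1/174*(-77) = 8/5 + 77/174 = 1777/870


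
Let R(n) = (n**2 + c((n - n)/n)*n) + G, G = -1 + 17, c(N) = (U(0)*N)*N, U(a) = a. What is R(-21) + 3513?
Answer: 3970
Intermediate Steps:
c(N) = 0 (c(N) = (0*N)*N = 0*N = 0)
G = 16
R(n) = 16 + n**2 (R(n) = (n**2 + 0*n) + 16 = (n**2 + 0) + 16 = n**2 + 16 = 16 + n**2)
R(-21) + 3513 = (16 + (-21)**2) + 3513 = (16 + 441) + 3513 = 457 + 3513 = 3970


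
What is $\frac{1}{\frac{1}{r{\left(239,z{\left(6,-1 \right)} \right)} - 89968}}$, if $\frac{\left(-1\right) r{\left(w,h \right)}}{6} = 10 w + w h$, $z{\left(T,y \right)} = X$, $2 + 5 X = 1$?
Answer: $- \frac{520106}{5} \approx -1.0402 \cdot 10^{5}$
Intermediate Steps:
$X = - \frac{1}{5}$ ($X = - \frac{2}{5} + \frac{1}{5} \cdot 1 = - \frac{2}{5} + \frac{1}{5} = - \frac{1}{5} \approx -0.2$)
$z{\left(T,y \right)} = - \frac{1}{5}$
$r{\left(w,h \right)} = - 60 w - 6 h w$ ($r{\left(w,h \right)} = - 6 \left(10 w + w h\right) = - 6 \left(10 w + h w\right) = - 60 w - 6 h w$)
$\frac{1}{\frac{1}{r{\left(239,z{\left(6,-1 \right)} \right)} - 89968}} = \frac{1}{\frac{1}{\left(-6\right) 239 \left(10 - \frac{1}{5}\right) - 89968}} = \frac{1}{\frac{1}{\left(-6\right) 239 \cdot \frac{49}{5} - 89968}} = \frac{1}{\frac{1}{- \frac{70266}{5} - 89968}} = \frac{1}{\frac{1}{- \frac{520106}{5}}} = \frac{1}{- \frac{5}{520106}} = - \frac{520106}{5}$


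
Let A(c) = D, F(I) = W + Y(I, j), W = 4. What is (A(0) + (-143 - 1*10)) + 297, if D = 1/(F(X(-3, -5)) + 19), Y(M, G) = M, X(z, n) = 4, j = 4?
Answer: 3889/27 ≈ 144.04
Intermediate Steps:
F(I) = 4 + I
D = 1/27 (D = 1/((4 + 4) + 19) = 1/(8 + 19) = 1/27 ≈ 0.037037)
A(c) = 1/27
(A(0) + (-143 - 1*10)) + 297 = (1/27 + (-143 - 1*10)) + 297 = (1/27 + (-143 - 10)) + 297 = (1/27 - 153) + 297 = -4130/27 + 297 = 3889/27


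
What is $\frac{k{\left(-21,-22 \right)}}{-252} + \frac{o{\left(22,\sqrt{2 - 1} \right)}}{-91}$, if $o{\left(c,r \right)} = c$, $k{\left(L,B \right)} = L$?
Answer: $- \frac{173}{1092} \approx -0.15842$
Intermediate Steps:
$\frac{k{\left(-21,-22 \right)}}{-252} + \frac{o{\left(22,\sqrt{2 - 1} \right)}}{-91} = - \frac{21}{-252} + \frac{22}{-91} = \left(-21\right) \left(- \frac{1}{252}\right) + 22 \left(- \frac{1}{91}\right) = \frac{1}{12} - \frac{22}{91} = - \frac{173}{1092}$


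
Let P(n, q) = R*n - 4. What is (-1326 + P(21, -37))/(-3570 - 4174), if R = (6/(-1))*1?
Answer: 91/484 ≈ 0.18802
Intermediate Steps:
R = -6 (R = (6*(-1))*1 = -6*1 = -6)
P(n, q) = -4 - 6*n (P(n, q) = -6*n - 4 = -4 - 6*n)
(-1326 + P(21, -37))/(-3570 - 4174) = (-1326 + (-4 - 6*21))/(-3570 - 4174) = (-1326 + (-4 - 126))/(-7744) = (-1326 - 130)*(-1/7744) = -1456*(-1/7744) = 91/484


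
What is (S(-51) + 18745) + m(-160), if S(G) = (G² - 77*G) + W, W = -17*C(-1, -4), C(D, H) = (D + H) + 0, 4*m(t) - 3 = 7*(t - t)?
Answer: 101435/4 ≈ 25359.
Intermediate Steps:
m(t) = ¾ (m(t) = ¾ + (7*(t - t))/4 = ¾ + (7*0)/4 = ¾ + (¼)*0 = ¾ + 0 = ¾)
C(D, H) = D + H
W = 85 (W = -17*(-1 - 4) = -17*(-5) = 85)
S(G) = 85 + G² - 77*G (S(G) = (G² - 77*G) + 85 = 85 + G² - 77*G)
(S(-51) + 18745) + m(-160) = ((85 + (-51)² - 77*(-51)) + 18745) + ¾ = ((85 + 2601 + 3927) + 18745) + ¾ = (6613 + 18745) + ¾ = 25358 + ¾ = 101435/4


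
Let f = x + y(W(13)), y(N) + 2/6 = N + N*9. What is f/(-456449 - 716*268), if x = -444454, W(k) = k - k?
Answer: 70177/102369 ≈ 0.68553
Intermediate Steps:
W(k) = 0
y(N) = -⅓ + 10*N (y(N) = -⅓ + (N + N*9) = -⅓ + (N + 9*N) = -⅓ + 10*N)
f = -1333363/3 (f = -444454 + (-⅓ + 10*0) = -444454 + (-⅓ + 0) = -444454 - ⅓ = -1333363/3 ≈ -4.4445e+5)
f/(-456449 - 716*268) = -1333363/(3*(-456449 - 716*268)) = -1333363/(3*(-456449 - 191888)) = -1333363/3/(-648337) = -1333363/3*(-1/648337) = 70177/102369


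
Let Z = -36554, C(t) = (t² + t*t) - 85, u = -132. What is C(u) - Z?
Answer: 71317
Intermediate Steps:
C(t) = -85 + 2*t² (C(t) = (t² + t²) - 85 = 2*t² - 85 = -85 + 2*t²)
C(u) - Z = (-85 + 2*(-132)²) - 1*(-36554) = (-85 + 2*17424) + 36554 = (-85 + 34848) + 36554 = 34763 + 36554 = 71317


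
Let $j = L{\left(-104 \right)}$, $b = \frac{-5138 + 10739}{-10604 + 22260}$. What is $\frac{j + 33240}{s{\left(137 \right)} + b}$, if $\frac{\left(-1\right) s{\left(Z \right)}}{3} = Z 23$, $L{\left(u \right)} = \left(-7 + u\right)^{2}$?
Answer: $- \frac{177019672}{36726189} \approx -4.82$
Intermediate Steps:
$b = \frac{5601}{11656} \approx 0.48053$
$j = 12321$ ($j = \left(-7 - 104\right)^{2} = \left(-111\right)^{2} = 12321$)
$s{\left(Z \right)} = - 69 Z$ ($s{\left(Z \right)} = - 3 Z 23 = - 3 \cdot 23 Z = - 69 Z$)
$\frac{j + 33240}{s{\left(137 \right)} + b} = \frac{12321 + 33240}{\left(-69\right) 137 + \frac{5601}{11656}} = \frac{45561}{-9453 + \frac{5601}{11656}} = \frac{45561}{- \frac{110178567}{11656}} = 45561 \left(- \frac{11656}{110178567}\right) = - \frac{177019672}{36726189}$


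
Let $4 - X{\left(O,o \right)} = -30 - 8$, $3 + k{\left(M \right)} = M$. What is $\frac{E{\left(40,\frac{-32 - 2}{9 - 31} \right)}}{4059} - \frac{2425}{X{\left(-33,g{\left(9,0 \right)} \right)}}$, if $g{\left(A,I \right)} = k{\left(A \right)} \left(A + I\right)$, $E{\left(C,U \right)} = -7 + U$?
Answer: $- \frac{4010235}{69454} \approx -57.739$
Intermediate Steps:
$k{\left(M \right)} = -3 + M$
$g{\left(A,I \right)} = \left(-3 + A\right) \left(A + I\right)$
$X{\left(O,o \right)} = 42$ ($X{\left(O,o \right)} = 4 - \left(-30 - 8\right) = 4 - -38 = 4 + 38 = 42$)
$\frac{E{\left(40,\frac{-32 - 2}{9 - 31} \right)}}{4059} - \frac{2425}{X{\left(-33,g{\left(9,0 \right)} \right)}} = \frac{-7 + \frac{-32 - 2}{9 - 31}}{4059} - \frac{2425}{42} = \left(-7 - \frac{34}{-22}\right) \frac{1}{4059} - \frac{2425}{42} = \left(-7 - - \frac{17}{11}\right) \frac{1}{4059} - \frac{2425}{42} = \left(-7 + \frac{17}{11}\right) \frac{1}{4059} - \frac{2425}{42} = \left(- \frac{60}{11}\right) \frac{1}{4059} - \frac{2425}{42} = - \frac{20}{14883} - \frac{2425}{42} = - \frac{4010235}{69454}$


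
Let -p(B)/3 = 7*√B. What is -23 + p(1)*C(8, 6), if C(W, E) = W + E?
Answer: -317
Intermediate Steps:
C(W, E) = E + W
p(B) = -21*√B
-23 + p(1)*C(8, 6) = -23 + (-21*√1)*(6 + 8) = -23 - 21*1*14 = -23 - 21*14 = -23 - 294 = -317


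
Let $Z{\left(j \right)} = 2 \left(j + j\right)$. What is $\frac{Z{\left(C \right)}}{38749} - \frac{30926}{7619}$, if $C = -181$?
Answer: $- \frac{1203867730}{295228631} \approx -4.0777$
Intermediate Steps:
$Z{\left(j \right)} = 4 j$ ($Z{\left(j \right)} = 2 \cdot 2 j = 4 j$)
$\frac{Z{\left(C \right)}}{38749} - \frac{30926}{7619} = \frac{4 \left(-181\right)}{38749} - \frac{30926}{7619} = \left(-724\right) \frac{1}{38749} - \frac{30926}{7619} = - \frac{724}{38749} - \frac{30926}{7619} = - \frac{1203867730}{295228631}$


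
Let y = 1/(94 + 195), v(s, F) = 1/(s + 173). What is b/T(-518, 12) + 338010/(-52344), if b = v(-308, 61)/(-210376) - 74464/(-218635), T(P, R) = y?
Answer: 16607300311950883/180569356728408 ≈ 91.972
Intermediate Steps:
v(s, F) = 1/(173 + s)
y = 1/289 ≈ 0.0034602
T(P, R) = 1/289
b = 84593376451/248376006504 (b = 1/((173 - 308)*(-210376)) - 74464/(-218635) = -1/210376/(-135) - 74464*(-1/218635) = -1/135*(-1/210376) + 74464/218635 = 1/28400760 + 74464/218635 = 84593376451/248376006504 ≈ 0.34059)
b/T(-518, 12) + 338010/(-52344) = 84593376451/(248376006504*(1/289)) + 338010/(-52344) = (84593376451/248376006504)*289 + 338010*(-1/52344) = 24447485794339/248376006504 - 56335/8724 = 16607300311950883/180569356728408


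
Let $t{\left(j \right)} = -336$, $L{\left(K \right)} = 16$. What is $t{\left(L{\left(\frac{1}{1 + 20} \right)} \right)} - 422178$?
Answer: $-422514$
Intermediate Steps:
$t{\left(L{\left(\frac{1}{1 + 20} \right)} \right)} - 422178 = -336 - 422178 = -422514$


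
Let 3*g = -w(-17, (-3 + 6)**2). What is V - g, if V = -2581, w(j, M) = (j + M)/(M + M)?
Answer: -69691/27 ≈ -2581.1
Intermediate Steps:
w(j, M) = (M + j)/(2*M) (w(j, M) = (M + j)/((2*M)) = (M + j)*(1/(2*M)) = (M + j)/(2*M))
g = 4/27 (g = (-((-3 + 6)**2 - 17)/(2*((-3 + 6)**2)))/3 = (-(3**2 - 17)/(2*(3**2)))/3 = (-(9 - 17)/(2*9))/3 = (-(-8)/(2*9))/3 = (-1*(-4/9))/3 = (1/3)*(4/9) = 4/27 ≈ 0.14815)
V - g = -2581 - 1*4/27 = -2581 - 4/27 = -69691/27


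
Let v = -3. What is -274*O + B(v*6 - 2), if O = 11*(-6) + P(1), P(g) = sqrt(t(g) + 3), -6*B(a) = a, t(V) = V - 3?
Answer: 53440/3 ≈ 17813.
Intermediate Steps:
t(V) = -3 + V
B(a) = -a/6
P(g) = sqrt(g) (P(g) = sqrt((-3 + g) + 3) = sqrt(g))
O = -65 (O = 11*(-6) + sqrt(1) = -66 + 1 = -65)
-274*O + B(v*6 - 2) = -274*(-65) - (-3*6 - 2)/6 = 17810 - (-18 - 2)/6 = 17810 - 1/6*(-20) = 17810 + 10/3 = 53440/3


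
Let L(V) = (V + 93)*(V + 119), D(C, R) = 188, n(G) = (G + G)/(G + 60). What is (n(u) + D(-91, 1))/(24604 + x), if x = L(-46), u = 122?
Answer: 3446/510237 ≈ 0.0067537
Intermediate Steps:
n(G) = 2*G/(60 + G) (n(G) = (2*G)/(60 + G) = 2*G/(60 + G))
L(V) = (93 + V)*(119 + V)
x = 3431 (x = 11067 + (-46)**2 + 212*(-46) = 11067 + 2116 - 9752 = 3431)
(n(u) + D(-91, 1))/(24604 + x) = (2*122/(60 + 122) + 188)/(24604 + 3431) = (2*122/182 + 188)/28035 = (2*122*(1/182) + 188)*(1/28035) = (122/91 + 188)*(1/28035) = (17230/91)*(1/28035) = 3446/510237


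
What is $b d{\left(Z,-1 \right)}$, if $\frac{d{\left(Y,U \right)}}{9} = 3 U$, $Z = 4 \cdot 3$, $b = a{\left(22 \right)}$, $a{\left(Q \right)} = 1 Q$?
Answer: $-594$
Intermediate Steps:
$a{\left(Q \right)} = Q$
$b = 22$
$Z = 12$
$d{\left(Y,U \right)} = 27 U$ ($d{\left(Y,U \right)} = 9 \cdot 3 U = 27 U$)
$b d{\left(Z,-1 \right)} = 22 \cdot 27 \left(-1\right) = 22 \left(-27\right) = -594$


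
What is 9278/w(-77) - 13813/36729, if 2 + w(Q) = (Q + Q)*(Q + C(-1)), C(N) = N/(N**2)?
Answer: 87438766/220557645 ≈ 0.39644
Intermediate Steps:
C(N) = 1/N (C(N) = N/N**2 = 1/N)
w(Q) = -2 + 2*Q*(-1 + Q) (w(Q) = -2 + (Q + Q)*(Q + 1/(-1)) = -2 + (2*Q)*(Q - 1) = -2 + (2*Q)*(-1 + Q) = -2 + 2*Q*(-1 + Q))
9278/w(-77) - 13813/36729 = 9278/(-2 - 2*(-77) + 2*(-77)**2) - 13813/36729 = 9278/(-2 + 154 + 2*5929) - 13813*1/36729 = 9278/(-2 + 154 + 11858) - 13813/36729 = 9278/12010 - 13813/36729 = 9278*(1/12010) - 13813/36729 = 4639/6005 - 13813/36729 = 87438766/220557645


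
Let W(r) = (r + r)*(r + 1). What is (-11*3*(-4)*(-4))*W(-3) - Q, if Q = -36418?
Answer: 30082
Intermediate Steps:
W(r) = 2*r*(1 + r) (W(r) = (2*r)*(1 + r) = 2*r*(1 + r))
(-11*3*(-4)*(-4))*W(-3) - Q = (-11*3*(-4)*(-4))*(2*(-3)*(1 - 3)) - 1*(-36418) = (-(-132)*(-4))*(2*(-3)*(-2)) + 36418 = -11*48*12 + 36418 = -528*12 + 36418 = -6336 + 36418 = 30082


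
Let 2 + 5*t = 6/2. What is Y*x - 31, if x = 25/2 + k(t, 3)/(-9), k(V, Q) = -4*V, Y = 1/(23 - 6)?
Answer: -46297/1530 ≈ -30.259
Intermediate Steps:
t = ⅕ (t = -⅖ + (6/2)/5 = -⅖ + (6*(½))/5 = -⅖ + (⅕)*3 = -⅖ + ⅗ = ⅕ ≈ 0.20000)
Y = 1/17 ≈ 0.058824
x = 1133/90 (x = 25/2 - 4*⅕/(-9) = 25*(½) - ⅘*(-⅑) = 25/2 + 4/45 = 1133/90 ≈ 12.589)
Y*x - 31 = (1/17)*(1133/90) - 31 = 1133/1530 - 31 = -46297/1530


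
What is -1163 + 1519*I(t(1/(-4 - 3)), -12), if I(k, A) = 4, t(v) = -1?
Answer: 4913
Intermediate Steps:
-1163 + 1519*I(t(1/(-4 - 3)), -12) = -1163 + 1519*4 = -1163 + 6076 = 4913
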